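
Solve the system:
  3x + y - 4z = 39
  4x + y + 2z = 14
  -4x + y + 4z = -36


Using Cramer's rule. Expand each determinant along the first row.
D  = 3*[1*4 - 2*1] - 1*[4*4 - 2*(-4)] + (-4)*[4*1 - 1*(-4)]
  = 3*(2) - 1*(24) + (-4)*(8) = -50
Dx = 39*[1*4 - 2*1] - 1*[14*4 - 2*(-36)] + (-4)*[14*1 - 1*(-36)]
  = 39*(2) - 1*(128) + (-4)*(50) = -250
Dy = 3*[14*4 - 2*(-36)] - 39*[4*4 - 2*(-4)] + (-4)*[4*(-36) - 14*(-4)]
  = 3*(128) - 39*(24) + (-4)*(-88) = -200
Dz = 3*[1*(-36) - 14*1] - 1*[4*(-36) - 14*(-4)] + 39*[4*1 - 1*(-4)]
  = 3*(-50) - 1*(-88) + 39*(8) = 250
x = Dx/D = -250/-50 = 5, y = Dy/D = -200/-50 = 4, z = Dz/D = 250/-50 = -5
Check eq1: (3)(5) + (1)(4) + (-4)(-5) = 39 = 39 ✓
Check eq2: (4)(5) + (1)(4) + (2)(-5) = 14 = 14 ✓
Check eq3: (-4)(5) + (1)(4) + (4)(-5) = -36 = -36 ✓

x = 5, y = 4, z = -5


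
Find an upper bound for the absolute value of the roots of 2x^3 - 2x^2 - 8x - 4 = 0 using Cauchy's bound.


Cauchy's bound: all roots r satisfy |r| <= 1 + max(|a_i/a_n|) for i = 0,...,n-1
where a_n is the leading coefficient.

Coefficients: [2, -2, -8, -4]
Leading coefficient a_n = 2
Ratios |a_i/a_n|: 1, 4, 2
Maximum ratio: 4
Cauchy's bound: |r| <= 1 + 4 = 5

Upper bound = 5


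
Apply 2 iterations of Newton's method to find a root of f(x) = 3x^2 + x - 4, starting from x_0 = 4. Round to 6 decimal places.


Newton's method: x_(n+1) = x_n - f(x_n)/f'(x_n)
f(x) = 3x^2 + x - 4
f'(x) = 6x + 1

Iteration 1:
  f(4.000000) = 48.000000
  f'(4.000000) = 25.000000
  x_1 = 4.000000 - (48.000000)/(25.000000) = 2.080000

Iteration 2:
  f(2.080000) = 11.059200
  f'(2.080000) = 13.480000
  x_2 = 2.080000 - (11.059200)/(13.480000) = 1.259585

x_2 = 1.259585


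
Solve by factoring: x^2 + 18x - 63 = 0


We need two numbers that multiply to -63 and add to 18.
Those numbers are 21 and -3 (since 21 * (-3) = -63 and 21 + (-3) = 18).
So x^2 + 18x - 63 = (x + 21)(x - 3) = 0
Setting each factor to zero: x = -21 or x = 3

x = -21, x = 3


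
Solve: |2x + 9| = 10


An absolute value equation |expr| = 10 gives two cases:
Case 1: 2x + 9 = 10
  2x = 1, so x = 1/2
Case 2: 2x + 9 = -10
  2x = -19, so x = -19/2

x = -19/2, x = 1/2


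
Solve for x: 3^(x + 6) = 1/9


Express both sides with the same base.
1/9 = 3^(-2)
Since the bases match, equate exponents: x + 6 = -2
So x = -2 - (6) = -8

x = -8


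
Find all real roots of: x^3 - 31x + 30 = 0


Let p(x) = x^3 - 31x + 30. By the rational root theorem (leading coefficient 1), any rational root is an integer divisor of 30: try ±1, ±2, ... in turn.
Test x = 1: value = 0 ✓, so (x - 1) is a factor.
Synthetic division by (x - 1): bring down 1; 1(1) + 0 = 1; 1(1) - 31 = -30; (-30)(1) + 30 = 0 → quotient x^2 + x - 30, remainder 0.
Solve the quadratic x^2 + x - 30 = 0: discriminant = 1^2 - 4(1)(-30) = 1 + 120 = 121.
sqrt(121) = 11, so x = (-1 ± 11)/2: x = 5 or x = -6.

x = -6, x = 1, x = 5


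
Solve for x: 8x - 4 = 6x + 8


Starting with: 8x - 4 = 6x + 8
Move all x terms to left: (8 - 6)x = 8 + 4
Simplify: 2x = 12
Divide both sides by 2: x = 6

x = 6


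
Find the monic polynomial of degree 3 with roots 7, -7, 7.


A monic polynomial with roots 7, -7, 7 is:
p(x) = (x - 7)(x + 7)(x - 7)
After multiplying by (x - 7): x - 7
After multiplying by (x + 7): x^2 - 49
After multiplying by (x - 7): x^3 - 7x^2 - 49x + 343

x^3 - 7x^2 - 49x + 343


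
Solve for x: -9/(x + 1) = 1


Multiply both sides by (x + 1): -9 = 1(x + 1)
Distribute: -9 = x + 1
x = -9 - 1 = -10
x = -10

x = -10


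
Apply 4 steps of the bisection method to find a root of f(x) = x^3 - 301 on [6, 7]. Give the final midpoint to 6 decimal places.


f(x) = x^3 - 301
f(6) = -85 < 0
f(7) = 42 > 0

Step 1: midpoint = (6.000000 + 7.000000)/2 = 6.500000
  f(6.500000) = -26.375000
  f(mid) < 0, so root is in [6.500000, 7.000000]

Step 2: midpoint = (6.500000 + 7.000000)/2 = 6.750000
  f(6.750000) = 6.546875
  f(mid) > 0, so root is in [6.500000, 6.750000]

Step 3: midpoint = (6.500000 + 6.750000)/2 = 6.625000
  f(6.625000) = -10.224609
  f(mid) < 0, so root is in [6.625000, 6.750000]

Step 4: midpoint = (6.625000 + 6.750000)/2 = 6.687500
  f(6.687500) = -1.917236
  f(mid) < 0, so root is in [6.687500, 6.750000]

midpoint = 6.687500


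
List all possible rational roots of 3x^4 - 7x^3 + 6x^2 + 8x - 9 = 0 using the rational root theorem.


Rational root theorem: possible roots are ±p/q where:
  p divides the constant term (-9): p ∈ {1, 3, 9}
  q divides the leading coefficient (3): q ∈ {1, 3}

All possible rational roots: -9, -3, -1, -1/3, 1/3, 1, 3, 9

-9, -3, -1, -1/3, 1/3, 1, 3, 9


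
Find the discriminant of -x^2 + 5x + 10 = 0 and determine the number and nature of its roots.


For ax^2 + bx + c = 0, discriminant D = b^2 - 4ac
Here a = -1, b = 5, c = 10
D = (5)^2 - 4(-1)(10) = 25 + 40 = 65

D = 65 > 0 but not a perfect square
The equation has 2 distinct real irrational roots.

Discriminant = 65, 2 distinct real irrational roots


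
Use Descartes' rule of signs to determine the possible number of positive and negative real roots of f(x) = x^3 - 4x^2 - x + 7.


Descartes' rule of signs:

For positive roots, count sign changes in f(x) = x^3 - 4x^2 - x + 7:
Signs of coefficients: +, -, -, +
Number of sign changes: 2
Possible positive real roots: 2, 0

For negative roots, examine f(-x) = -x^3 - 4x^2 + x + 7:
Signs of coefficients: -, -, +, +
Number of sign changes: 1
Possible negative real roots: 1

Positive roots: 2 or 0; Negative roots: 1


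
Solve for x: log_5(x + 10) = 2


Convert to exponential form: x + 10 = 5^2 = 25
x = 25 - 10 = 15
Check: log_5(15 + 10) = log_5(25) = log_5(25) = 2 ✓

x = 15


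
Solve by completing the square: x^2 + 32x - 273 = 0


Start: x^2 + 32x - 273 = 0
Move constant: x^2 + 32x = 273
Half of 32 is 16, squared is 256
Add 256 to both sides: x^2 + 32x + 256 = 529
(x + 16)^2 = 529
x + 16 = ±23
x = -16 + 23 = 7 or x = -16 - 23 = -39

x = -39, x = 7


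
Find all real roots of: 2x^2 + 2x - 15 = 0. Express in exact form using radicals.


Using the quadratic formula: x = (-b ± sqrt(b^2 - 4ac)) / (2a)
Here a = 2, b = 2, c = -15
Discriminant = b^2 - 4ac = 2^2 - 4(2)(-15) = 4 + 120 = 124
Since discriminant = 124 > 0, there are two real roots.
x = (-2 ± 2*sqrt(31)) / 4
Simplifying: x = (-1 ± sqrt(31)) / 2
Numerically: x ≈ 2.2839 or x ≈ -3.2839

x = (-1 + sqrt(31)) / 2 or x = (-1 - sqrt(31)) / 2


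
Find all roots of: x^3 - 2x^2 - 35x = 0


The constant term is 0, so x = 0 is a root. Factor out x:
  x^2 - 2x - 35 = 0
Solve the quadratic x^2 - 2x - 35 = 0: discriminant = (-2)^2 - 4(1)(-35) = 4 + 140 = 144.
sqrt(144) = 12, so x = (2 ± 12)/2: x = 7 or x = -5.
Collecting all roots found:

x = -5, x = 0, x = 7


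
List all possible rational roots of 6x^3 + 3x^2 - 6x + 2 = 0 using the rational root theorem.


Rational root theorem: possible roots are ±p/q where:
  p divides the constant term (2): p ∈ {1, 2}
  q divides the leading coefficient (6): q ∈ {1, 2, 3, 6}

All possible rational roots: -2, -1, -2/3, -1/2, -1/3, -1/6, 1/6, 1/3, 1/2, 2/3, 1, 2

-2, -1, -2/3, -1/2, -1/3, -1/6, 1/6, 1/3, 1/2, 2/3, 1, 2


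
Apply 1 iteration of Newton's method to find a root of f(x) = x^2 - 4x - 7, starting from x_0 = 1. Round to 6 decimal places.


Newton's method: x_(n+1) = x_n - f(x_n)/f'(x_n)
f(x) = x^2 - 4x - 7
f'(x) = 2x - 4

Iteration 1:
  f(1.000000) = -10.000000
  f'(1.000000) = -2.000000
  x_1 = 1.000000 - (-10.000000)/(-2.000000) = -4.000000

x_1 = -4.000000


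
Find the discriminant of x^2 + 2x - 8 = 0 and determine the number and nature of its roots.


For ax^2 + bx + c = 0, discriminant D = b^2 - 4ac
Here a = 1, b = 2, c = -8
D = (2)^2 - 4(1)(-8) = 4 + 32 = 36

D = 36 > 0 and is a perfect square (sqrt = 6)
The equation has 2 distinct real rational roots.

Discriminant = 36, 2 distinct real rational roots


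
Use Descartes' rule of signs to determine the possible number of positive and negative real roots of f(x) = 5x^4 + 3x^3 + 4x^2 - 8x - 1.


Descartes' rule of signs:

For positive roots, count sign changes in f(x) = 5x^4 + 3x^3 + 4x^2 - 8x - 1:
Signs of coefficients: +, +, +, -, -
Number of sign changes: 1
Possible positive real roots: 1

For negative roots, examine f(-x) = 5x^4 - 3x^3 + 4x^2 + 8x - 1:
Signs of coefficients: +, -, +, +, -
Number of sign changes: 3
Possible negative real roots: 3, 1

Positive roots: 1; Negative roots: 3 or 1


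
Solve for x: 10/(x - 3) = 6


Multiply both sides by (x - 3): 10 = 6(x - 3)
Distribute: 10 = 6x - 18
6x = 10 + 18 = 28
x = 14/3

x = 14/3


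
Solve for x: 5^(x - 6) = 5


Express both sides with the same base.
5 = 5^1
Since the bases match, equate exponents: x - 6 = 1
So x = 1 - (-6) = 7

x = 7


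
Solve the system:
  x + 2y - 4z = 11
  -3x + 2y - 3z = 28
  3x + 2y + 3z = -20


Using Cramer's rule. Expand each determinant along the first row.
D  = 1*[2*3 - (-3)*2] - 2*[(-3)*3 - (-3)*3] + (-4)*[(-3)*2 - 2*3]
  = 1*(12) - 2*(0) + (-4)*(-12) = 60
Dx = 11*[2*3 - (-3)*2] - 2*[28*3 - (-3)*(-20)] + (-4)*[28*2 - 2*(-20)]
  = 11*(12) - 2*(24) + (-4)*(96) = -300
Dy = 1*[28*3 - (-3)*(-20)] - 11*[(-3)*3 - (-3)*3] + (-4)*[(-3)*(-20) - 28*3]
  = 1*(24) - 11*(0) + (-4)*(-24) = 120
Dz = 1*[2*(-20) - 28*2] - 2*[(-3)*(-20) - 28*3] + 11*[(-3)*2 - 2*3]
  = 1*(-96) - 2*(-24) + 11*(-12) = -180
x = Dx/D = -300/60 = -5, y = Dy/D = 120/60 = 2, z = Dz/D = -180/60 = -3
Check eq1: (1)(-5) + (2)(2) + (-4)(-3) = 11 = 11 ✓
Check eq2: (-3)(-5) + (2)(2) + (-3)(-3) = 28 = 28 ✓
Check eq3: (3)(-5) + (2)(2) + (3)(-3) = -20 = -20 ✓

x = -5, y = 2, z = -3


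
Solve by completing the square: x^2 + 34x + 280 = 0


Start: x^2 + 34x + 280 = 0
Move constant: x^2 + 34x = -280
Half of 34 is 17, squared is 289
Add 289 to both sides: x^2 + 34x + 289 = 9
(x + 17)^2 = 9
x + 17 = ±3
x = -17 + 3 = -14 or x = -17 - 3 = -20

x = -20, x = -14


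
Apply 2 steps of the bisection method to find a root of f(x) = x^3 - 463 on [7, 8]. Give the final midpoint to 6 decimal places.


f(x) = x^3 - 463
f(7) = -120 < 0
f(8) = 49 > 0

Step 1: midpoint = (7.000000 + 8.000000)/2 = 7.500000
  f(7.500000) = -41.125000
  f(mid) < 0, so root is in [7.500000, 8.000000]

Step 2: midpoint = (7.500000 + 8.000000)/2 = 7.750000
  f(7.750000) = 2.484375
  f(mid) > 0, so root is in [7.500000, 7.750000]

midpoint = 7.750000


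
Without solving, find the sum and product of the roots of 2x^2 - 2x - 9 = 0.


By Vieta's formulas for ax^2 + bx + c = 0:
  Sum of roots = -b/a
  Product of roots = c/a

Here a = 2, b = -2, c = -9
Sum = -(-2)/2 = 1
Product = -9/2 = -9/2

Sum = 1, Product = -9/2


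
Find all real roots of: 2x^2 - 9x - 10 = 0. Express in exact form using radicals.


Using the quadratic formula: x = (-b ± sqrt(b^2 - 4ac)) / (2a)
Here a = 2, b = -9, c = -10
Discriminant = b^2 - 4ac = (-9)^2 - 4(2)(-10) = 81 + 80 = 161
Since discriminant = 161 > 0, there are two real roots.
x = (9 ± sqrt(161)) / 4
Numerically: x ≈ 5.4221 or x ≈ -0.9221

x = (9 + sqrt(161)) / 4 or x = (9 - sqrt(161)) / 4


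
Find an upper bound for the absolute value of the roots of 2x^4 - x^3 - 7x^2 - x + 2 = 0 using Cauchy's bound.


Cauchy's bound: all roots r satisfy |r| <= 1 + max(|a_i/a_n|) for i = 0,...,n-1
where a_n is the leading coefficient.

Coefficients: [2, -1, -7, -1, 2]
Leading coefficient a_n = 2
Ratios |a_i/a_n|: 1/2, 7/2, 1/2, 1
Maximum ratio: 7/2
Cauchy's bound: |r| <= 1 + 7/2 = 9/2

Upper bound = 9/2


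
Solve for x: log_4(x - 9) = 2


Convert to exponential form: x - 9 = 4^2 = 16
x = 16 + 9 = 25
Check: log_4(25 - 9) = log_4(16) = log_4(16) = 2 ✓

x = 25


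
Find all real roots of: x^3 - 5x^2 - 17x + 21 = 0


Let p(x) = x^3 - 5x^2 - 17x + 21. By the rational root theorem (leading coefficient 1), any rational root is an integer divisor of 21: try ±1, ±2, ... in turn.
Test x = 1: value = 0 ✓, so (x - 1) is a factor.
Synthetic division by (x - 1): bring down 1; 1(1) - 5 = -4; (-4)(1) - 17 = -21; (-21)(1) + 21 = 0 → quotient x^2 - 4x - 21, remainder 0.
Solve the quadratic x^2 - 4x - 21 = 0: discriminant = (-4)^2 - 4(1)(-21) = 16 + 84 = 100.
sqrt(100) = 10, so x = (4 ± 10)/2: x = 7 or x = -3.

x = -3, x = 1, x = 7


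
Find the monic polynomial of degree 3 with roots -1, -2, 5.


A monic polynomial with roots -1, -2, 5 is:
p(x) = (x + 1)(x + 2)(x - 5)
After multiplying by (x + 1): x + 1
After multiplying by (x + 2): x^2 + 3x + 2
After multiplying by (x - 5): x^3 - 2x^2 - 13x - 10

x^3 - 2x^2 - 13x - 10


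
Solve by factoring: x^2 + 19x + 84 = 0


We need two numbers that multiply to 84 and add to 19.
Those numbers are 7 and 12 (since 7 * 12 = 84 and 7 + 12 = 19).
So x^2 + 19x + 84 = (x + 7)(x + 12) = 0
Setting each factor to zero: x = -7 or x = -12

x = -12, x = -7


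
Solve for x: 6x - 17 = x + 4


Starting with: 6x - 17 = x + 4
Move all x terms to left: (6 - 1)x = 4 + 17
Simplify: 5x = 21
Divide both sides by 5: x = 21/5

x = 21/5


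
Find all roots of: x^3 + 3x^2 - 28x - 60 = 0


Let p(x) = x^3 + 3x^2 - 28x - 60. By the rational root theorem (leading coefficient 1), any rational root is an integer divisor of 60: try ±1, ±2, ... in turn.
Test x = 1: value = -84 ≠ 0.
Test x = -1: value = -30 ≠ 0.
Test x = 2: value = -96 ≠ 0.
Test x = -2: value = 0 ✓, so (x + 2) is a factor.
Synthetic division by (x + 2): bring down 1; 1(-2) + 3 = 1; 1(-2) - 28 = -30; (-30)(-2) - 60 = 0 → quotient x^2 + x - 30, remainder 0.
Solve the quadratic x^2 + x - 30 = 0: discriminant = 1^2 - 4(1)(-30) = 1 + 120 = 121.
sqrt(121) = 11, so x = (-1 ± 11)/2: x = 5 or x = -6.
Collecting all roots found:

x = -6, x = -2, x = 5


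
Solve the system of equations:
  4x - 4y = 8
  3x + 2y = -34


Using Cramer's rule:
Determinant D = (4)(2) - (3)(-4) = 8 + 12 = 20
Dx = (8)(2) - (-34)(-4) = 16 - 136 = -120
Dy = (4)(-34) - (3)(8) = -136 - 24 = -160
x = Dx/D = -120/20 = -6
y = Dy/D = -160/20 = -8

x = -6, y = -8


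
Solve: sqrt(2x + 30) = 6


Square both sides: 2x + 30 = 6^2 = 36
2x = 36 - 30 = 6
x = 3
Check: sqrt(2*3 + 30) = sqrt(36) = 6 ✓

x = 3


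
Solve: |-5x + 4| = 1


An absolute value equation |expr| = 1 gives two cases:
Case 1: -5x + 4 = 1
  -5x = -3, so x = 3/5
Case 2: -5x + 4 = -1
  -5x = -5, so x = 1

x = 3/5, x = 1


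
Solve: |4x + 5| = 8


An absolute value equation |expr| = 8 gives two cases:
Case 1: 4x + 5 = 8
  4x = 3, so x = 3/4
Case 2: 4x + 5 = -8
  4x = -13, so x = -13/4

x = -13/4, x = 3/4


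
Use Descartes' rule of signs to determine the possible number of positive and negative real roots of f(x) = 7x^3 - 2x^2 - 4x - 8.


Descartes' rule of signs:

For positive roots, count sign changes in f(x) = 7x^3 - 2x^2 - 4x - 8:
Signs of coefficients: +, -, -, -
Number of sign changes: 1
Possible positive real roots: 1

For negative roots, examine f(-x) = -7x^3 - 2x^2 + 4x - 8:
Signs of coefficients: -, -, +, -
Number of sign changes: 2
Possible negative real roots: 2, 0

Positive roots: 1; Negative roots: 2 or 0


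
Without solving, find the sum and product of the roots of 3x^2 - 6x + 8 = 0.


By Vieta's formulas for ax^2 + bx + c = 0:
  Sum of roots = -b/a
  Product of roots = c/a

Here a = 3, b = -6, c = 8
Sum = -(-6)/3 = 2
Product = 8/3 = 8/3

Sum = 2, Product = 8/3


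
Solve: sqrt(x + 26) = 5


Square both sides: x + 26 = 5^2 = 25
x = 25 - 26 = -1
x = -1
Check: sqrt(1*(-1) + 26) = sqrt(25) = 5 ✓

x = -1


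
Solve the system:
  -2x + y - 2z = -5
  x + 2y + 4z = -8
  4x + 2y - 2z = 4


Using Cramer's rule. Expand each determinant along the first row.
D  = (-2)*[2*(-2) - 4*2] - 1*[1*(-2) - 4*4] + (-2)*[1*2 - 2*4]
  = (-2)*(-12) - 1*(-18) + (-2)*(-6) = 54
Dx = (-5)*[2*(-2) - 4*2] - 1*[(-8)*(-2) - 4*4] + (-2)*[(-8)*2 - 2*4]
  = (-5)*(-12) - 1*(0) + (-2)*(-24) = 108
Dy = (-2)*[(-8)*(-2) - 4*4] - (-5)*[1*(-2) - 4*4] + (-2)*[1*4 - (-8)*4]
  = (-2)*(0) - (-5)*(-18) + (-2)*(36) = -162
Dz = (-2)*[2*4 - (-8)*2] - 1*[1*4 - (-8)*4] + (-5)*[1*2 - 2*4]
  = (-2)*(24) - 1*(36) + (-5)*(-6) = -54
x = Dx/D = 108/54 = 2, y = Dy/D = -162/54 = -3, z = Dz/D = -54/54 = -1
Check eq1: (-2)(2) + (1)(-3) + (-2)(-1) = -5 = -5 ✓
Check eq2: (1)(2) + (2)(-3) + (4)(-1) = -8 = -8 ✓
Check eq3: (4)(2) + (2)(-3) + (-2)(-1) = 4 = 4 ✓

x = 2, y = -3, z = -1


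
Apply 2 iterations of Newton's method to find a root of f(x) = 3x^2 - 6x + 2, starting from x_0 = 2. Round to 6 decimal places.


Newton's method: x_(n+1) = x_n - f(x_n)/f'(x_n)
f(x) = 3x^2 - 6x + 2
f'(x) = 6x - 6

Iteration 1:
  f(2.000000) = 2.000000
  f'(2.000000) = 6.000000
  x_1 = 2.000000 - (2.000000)/(6.000000) = 1.666667

Iteration 2:
  f(1.666667) = 0.333333
  f'(1.666667) = 4.000000
  x_2 = 1.666667 - (0.333333)/(4.000000) = 1.583333

x_2 = 1.583333


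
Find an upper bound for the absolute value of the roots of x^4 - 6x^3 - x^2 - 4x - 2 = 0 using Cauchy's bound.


Cauchy's bound: all roots r satisfy |r| <= 1 + max(|a_i/a_n|) for i = 0,...,n-1
where a_n is the leading coefficient.

Coefficients: [1, -6, -1, -4, -2]
Leading coefficient a_n = 1
Ratios |a_i/a_n|: 6, 1, 4, 2
Maximum ratio: 6
Cauchy's bound: |r| <= 1 + 6 = 7

Upper bound = 7


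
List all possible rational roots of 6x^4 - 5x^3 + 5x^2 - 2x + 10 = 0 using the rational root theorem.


Rational root theorem: possible roots are ±p/q where:
  p divides the constant term (10): p ∈ {1, 2, 5, 10}
  q divides the leading coefficient (6): q ∈ {1, 2, 3, 6}

All possible rational roots: -10, -5, -10/3, -5/2, -2, -5/3, -1, -5/6, -2/3, -1/2, -1/3, -1/6, 1/6, 1/3, 1/2, 2/3, 5/6, 1, 5/3, 2, 5/2, 10/3, 5, 10

-10, -5, -10/3, -5/2, -2, -5/3, -1, -5/6, -2/3, -1/2, -1/3, -1/6, 1/6, 1/3, 1/2, 2/3, 5/6, 1, 5/3, 2, 5/2, 10/3, 5, 10


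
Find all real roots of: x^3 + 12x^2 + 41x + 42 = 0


Let p(x) = x^3 + 12x^2 + 41x + 42. By the rational root theorem (leading coefficient 1), any rational root is an integer divisor of 42: try ±1, ±2, ... in turn.
Test x = 1: value = 96 ≠ 0.
Test x = -1: value = 12 ≠ 0.
Test x = 2: value = 180 ≠ 0.
Test x = -2: value = 0 ✓, so (x + 2) is a factor.
Synthetic division by (x + 2): bring down 1; 1(-2) + 12 = 10; 10(-2) + 41 = 21; 21(-2) + 42 = 0 → quotient x^2 + 10x + 21, remainder 0.
Solve the quadratic x^2 + 10x + 21 = 0: discriminant = 10^2 - 4(1)(21) = 100 - 84 = 16.
sqrt(16) = 4, so x = (-10 ± 4)/2: x = -3 or x = -7.

x = -7, x = -3, x = -2


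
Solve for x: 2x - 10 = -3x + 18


Starting with: 2x - 10 = -3x + 18
Move all x terms to left: (2 + 3)x = 18 + 10
Simplify: 5x = 28
Divide both sides by 5: x = 28/5

x = 28/5


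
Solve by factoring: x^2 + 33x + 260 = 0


We need two numbers that multiply to 260 and add to 33.
Those numbers are 13 and 20 (since 13 * 20 = 260 and 13 + 20 = 33).
So x^2 + 33x + 260 = (x + 13)(x + 20) = 0
Setting each factor to zero: x = -13 or x = -20

x = -20, x = -13


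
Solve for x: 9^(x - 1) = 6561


Express both sides with the same base.
6561 = 9^4
Since the bases match, equate exponents: x - 1 = 4
So x = 4 - (-1) = 5

x = 5


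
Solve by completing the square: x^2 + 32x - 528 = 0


Start: x^2 + 32x - 528 = 0
Move constant: x^2 + 32x = 528
Half of 32 is 16, squared is 256
Add 256 to both sides: x^2 + 32x + 256 = 784
(x + 16)^2 = 784
x + 16 = ±28
x = -16 + 28 = 12 or x = -16 - 28 = -44

x = -44, x = 12


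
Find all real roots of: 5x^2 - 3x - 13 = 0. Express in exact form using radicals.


Using the quadratic formula: x = (-b ± sqrt(b^2 - 4ac)) / (2a)
Here a = 5, b = -3, c = -13
Discriminant = b^2 - 4ac = (-3)^2 - 4(5)(-13) = 9 + 260 = 269
Since discriminant = 269 > 0, there are two real roots.
x = (3 ± sqrt(269)) / 10
Numerically: x ≈ 1.9401 or x ≈ -1.3401

x = (3 + sqrt(269)) / 10 or x = (3 - sqrt(269)) / 10


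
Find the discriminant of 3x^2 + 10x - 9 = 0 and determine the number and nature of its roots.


For ax^2 + bx + c = 0, discriminant D = b^2 - 4ac
Here a = 3, b = 10, c = -9
D = (10)^2 - 4(3)(-9) = 100 + 108 = 208

D = 208 > 0 but not a perfect square
The equation has 2 distinct real irrational roots.

Discriminant = 208, 2 distinct real irrational roots


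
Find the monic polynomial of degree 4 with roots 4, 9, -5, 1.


A monic polynomial with roots 4, 9, -5, 1 is:
p(x) = (x - 4)(x - 9)(x + 5)(x - 1)
After multiplying by (x - 4): x - 4
After multiplying by (x - 9): x^2 - 13x + 36
After multiplying by (x + 5): x^3 - 8x^2 - 29x + 180
After multiplying by (x - 1): x^4 - 9x^3 - 21x^2 + 209x - 180

x^4 - 9x^3 - 21x^2 + 209x - 180


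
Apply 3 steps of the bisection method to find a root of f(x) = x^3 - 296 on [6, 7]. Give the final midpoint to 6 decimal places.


f(x) = x^3 - 296
f(6) = -80 < 0
f(7) = 47 > 0

Step 1: midpoint = (6.000000 + 7.000000)/2 = 6.500000
  f(6.500000) = -21.375000
  f(mid) < 0, so root is in [6.500000, 7.000000]

Step 2: midpoint = (6.500000 + 7.000000)/2 = 6.750000
  f(6.750000) = 11.546875
  f(mid) > 0, so root is in [6.500000, 6.750000]

Step 3: midpoint = (6.500000 + 6.750000)/2 = 6.625000
  f(6.625000) = -5.224609
  f(mid) < 0, so root is in [6.625000, 6.750000]

midpoint = 6.625000


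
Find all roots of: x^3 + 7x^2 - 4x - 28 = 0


Let p(x) = x^3 + 7x^2 - 4x - 28. By the rational root theorem (leading coefficient 1), any rational root is an integer divisor of 28: try ±1, ±2, ... in turn.
Test x = 1: value = -24 ≠ 0.
Test x = -1: value = -18 ≠ 0.
Test x = 2: value = 0 ✓, so (x - 2) is a factor.
Synthetic division by (x - 2): bring down 1; 1(2) + 7 = 9; 9(2) - 4 = 14; 14(2) - 28 = 0 → quotient x^2 + 9x + 14, remainder 0.
Solve the quadratic x^2 + 9x + 14 = 0: discriminant = 9^2 - 4(1)(14) = 81 - 56 = 25.
sqrt(25) = 5, so x = (-9 ± 5)/2: x = -2 or x = -7.
Collecting all roots found:

x = -7, x = -2, x = 2


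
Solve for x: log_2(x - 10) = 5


Convert to exponential form: x - 10 = 2^5 = 32
x = 32 + 10 = 42
Check: log_2(42 - 10) = log_2(32) = log_2(32) = 5 ✓

x = 42


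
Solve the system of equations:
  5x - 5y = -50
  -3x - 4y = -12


Using Cramer's rule:
Determinant D = (5)(-4) - (-3)(-5) = -20 - 15 = -35
Dx = (-50)(-4) - (-12)(-5) = 200 - 60 = 140
Dy = (5)(-12) - (-3)(-50) = -60 - 150 = -210
x = Dx/D = 140/-35 = -4
y = Dy/D = -210/-35 = 6

x = -4, y = 6


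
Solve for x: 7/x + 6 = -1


Subtract 6 from both sides: 7/x = -7
Multiply both sides by x: 7 = -7 * x
Divide by -7: x = -1

x = -1


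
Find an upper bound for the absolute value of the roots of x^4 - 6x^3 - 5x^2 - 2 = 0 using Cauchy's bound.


Cauchy's bound: all roots r satisfy |r| <= 1 + max(|a_i/a_n|) for i = 0,...,n-1
where a_n is the leading coefficient.

Coefficients: [1, -6, -5, 0, -2]
Leading coefficient a_n = 1
Ratios |a_i/a_n|: 6, 5, 0, 2
Maximum ratio: 6
Cauchy's bound: |r| <= 1 + 6 = 7

Upper bound = 7


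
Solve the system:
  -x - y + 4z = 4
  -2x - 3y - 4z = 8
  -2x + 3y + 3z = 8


Using Cramer's rule. Expand each determinant along the first row.
D  = (-1)*[(-3)*3 - (-4)*3] - (-1)*[(-2)*3 - (-4)*(-2)] + 4*[(-2)*3 - (-3)*(-2)]
  = (-1)*(3) - (-1)*(-14) + 4*(-12) = -65
Dx = 4*[(-3)*3 - (-4)*3] - (-1)*[8*3 - (-4)*8] + 4*[8*3 - (-3)*8]
  = 4*(3) - (-1)*(56) + 4*(48) = 260
Dy = (-1)*[8*3 - (-4)*8] - 4*[(-2)*3 - (-4)*(-2)] + 4*[(-2)*8 - 8*(-2)]
  = (-1)*(56) - 4*(-14) + 4*(0) = 0
Dz = (-1)*[(-3)*8 - 8*3] - (-1)*[(-2)*8 - 8*(-2)] + 4*[(-2)*3 - (-3)*(-2)]
  = (-1)*(-48) - (-1)*(0) + 4*(-12) = 0
x = Dx/D = 260/-65 = -4, y = Dy/D = 0/-65 = 0, z = Dz/D = 0/-65 = 0
Check eq1: (-1)(-4) + (-1)(0) + (4)(0) = 4 = 4 ✓
Check eq2: (-2)(-4) + (-3)(0) + (-4)(0) = 8 = 8 ✓
Check eq3: (-2)(-4) + (3)(0) + (3)(0) = 8 = 8 ✓

x = -4, y = 0, z = 0


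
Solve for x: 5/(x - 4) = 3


Multiply both sides by (x - 4): 5 = 3(x - 4)
Distribute: 5 = 3x - 12
3x = 5 + 12 = 17
x = 17/3

x = 17/3


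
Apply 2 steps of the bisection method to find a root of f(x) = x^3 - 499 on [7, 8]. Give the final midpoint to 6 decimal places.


f(x) = x^3 - 499
f(7) = -156 < 0
f(8) = 13 > 0

Step 1: midpoint = (7.000000 + 8.000000)/2 = 7.500000
  f(7.500000) = -77.125000
  f(mid) < 0, so root is in [7.500000, 8.000000]

Step 2: midpoint = (7.500000 + 8.000000)/2 = 7.750000
  f(7.750000) = -33.515625
  f(mid) < 0, so root is in [7.750000, 8.000000]

midpoint = 7.750000


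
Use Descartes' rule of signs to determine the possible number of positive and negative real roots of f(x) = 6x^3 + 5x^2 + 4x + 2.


Descartes' rule of signs:

For positive roots, count sign changes in f(x) = 6x^3 + 5x^2 + 4x + 2:
Signs of coefficients: +, +, +, +
Number of sign changes: 0
Possible positive real roots: 0

For negative roots, examine f(-x) = -6x^3 + 5x^2 - 4x + 2:
Signs of coefficients: -, +, -, +
Number of sign changes: 3
Possible negative real roots: 3, 1

Positive roots: 0; Negative roots: 3 or 1


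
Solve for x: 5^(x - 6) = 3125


Express both sides with the same base.
3125 = 5^5
Since the bases match, equate exponents: x - 6 = 5
So x = 5 - (-6) = 11

x = 11


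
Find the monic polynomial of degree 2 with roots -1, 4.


A monic polynomial with roots -1, 4 is:
p(x) = (x + 1)(x - 4)
After multiplying by (x + 1): x + 1
After multiplying by (x - 4): x^2 - 3x - 4

x^2 - 3x - 4


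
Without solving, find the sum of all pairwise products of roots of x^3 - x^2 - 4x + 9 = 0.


By Vieta's formulas for x^3 + bx^2 + cx + d = 0:
  r1 + r2 + r3 = -b/a = 1
  r1*r2 + r1*r3 + r2*r3 = c/a = -4
  r1*r2*r3 = -d/a = -9


Sum of pairwise products = -4


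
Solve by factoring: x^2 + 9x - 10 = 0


We need two numbers that multiply to -10 and add to 9.
Those numbers are 10 and -1 (since 10 * (-1) = -10 and 10 + (-1) = 9).
So x^2 + 9x - 10 = (x + 10)(x - 1) = 0
Setting each factor to zero: x = -10 or x = 1

x = -10, x = 1


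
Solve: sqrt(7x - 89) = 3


Square both sides: 7x - 89 = 3^2 = 9
7x = 9 + 89 = 98
x = 14
Check: sqrt(7*14 - 89) = sqrt(9) = 3 ✓

x = 14


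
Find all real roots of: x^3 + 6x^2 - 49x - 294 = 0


Let p(x) = x^3 + 6x^2 - 49x - 294. By the rational root theorem (leading coefficient 1), any rational root is an integer divisor of 294: try ±1, ±2, ... in turn.
Test x = 1: value = -336 ≠ 0.
Test x = -1: value = -240 ≠ 0.
Test x = 2: value = -360 ≠ 0.
Test x = -2: value = -180 ≠ 0.
Test x = 3: value = -360 ≠ 0.
Test x = -3: value = -120 ≠ 0.
Test x = 6: value = -156 ≠ 0.
Test x = -6: value = 0 ✓, so (x + 6) is a factor.
Synthetic division by (x + 6): bring down 1; 1(-6) + 6 = 0; 0(-6) - 49 = -49; (-49)(-6) - 294 = 0 → quotient x^2 - 49, remainder 0.
Solve the quadratic x^2 - 49 = 0: discriminant = 0^2 - 4(1)(-49) = 0 + 196 = 196.
sqrt(196) = 14, so x = (0 ± 14)/2: x = 7 or x = -7.

x = -7, x = -6, x = 7


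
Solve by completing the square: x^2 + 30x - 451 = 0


Start: x^2 + 30x - 451 = 0
Move constant: x^2 + 30x = 451
Half of 30 is 15, squared is 225
Add 225 to both sides: x^2 + 30x + 225 = 676
(x + 15)^2 = 676
x + 15 = ±26
x = -15 + 26 = 11 or x = -15 - 26 = -41

x = -41, x = 11


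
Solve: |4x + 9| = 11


An absolute value equation |expr| = 11 gives two cases:
Case 1: 4x + 9 = 11
  4x = 2, so x = 1/2
Case 2: 4x + 9 = -11
  4x = -20, so x = -5

x = -5, x = 1/2


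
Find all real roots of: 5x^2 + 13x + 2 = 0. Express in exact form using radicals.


Using the quadratic formula: x = (-b ± sqrt(b^2 - 4ac)) / (2a)
Here a = 5, b = 13, c = 2
Discriminant = b^2 - 4ac = 13^2 - 4(5)(2) = 169 - 40 = 129
Since discriminant = 129 > 0, there are two real roots.
x = (-13 ± sqrt(129)) / 10
Numerically: x ≈ -0.1642 or x ≈ -2.4358

x = (-13 + sqrt(129)) / 10 or x = (-13 - sqrt(129)) / 10


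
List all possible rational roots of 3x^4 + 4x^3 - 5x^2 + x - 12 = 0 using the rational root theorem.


Rational root theorem: possible roots are ±p/q where:
  p divides the constant term (-12): p ∈ {1, 2, 3, 4, 6, 12}
  q divides the leading coefficient (3): q ∈ {1, 3}

All possible rational roots: -12, -6, -4, -3, -2, -4/3, -1, -2/3, -1/3, 1/3, 2/3, 1, 4/3, 2, 3, 4, 6, 12

-12, -6, -4, -3, -2, -4/3, -1, -2/3, -1/3, 1/3, 2/3, 1, 4/3, 2, 3, 4, 6, 12


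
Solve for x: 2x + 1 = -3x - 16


Starting with: 2x + 1 = -3x - 16
Move all x terms to left: (2 + 3)x = -16 - 1
Simplify: 5x = -17
Divide both sides by 5: x = -17/5

x = -17/5


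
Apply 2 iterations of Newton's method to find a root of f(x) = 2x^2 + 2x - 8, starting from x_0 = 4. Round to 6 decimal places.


Newton's method: x_(n+1) = x_n - f(x_n)/f'(x_n)
f(x) = 2x^2 + 2x - 8
f'(x) = 4x + 2

Iteration 1:
  f(4.000000) = 32.000000
  f'(4.000000) = 18.000000
  x_1 = 4.000000 - (32.000000)/(18.000000) = 2.222222

Iteration 2:
  f(2.222222) = 6.320988
  f'(2.222222) = 10.888889
  x_2 = 2.222222 - (6.320988)/(10.888889) = 1.641723

x_2 = 1.641723


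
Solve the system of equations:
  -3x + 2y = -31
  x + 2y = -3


Using Cramer's rule:
Determinant D = (-3)(2) - (1)(2) = -6 - 2 = -8
Dx = (-31)(2) - (-3)(2) = -62 + 6 = -56
Dy = (-3)(-3) - (1)(-31) = 9 + 31 = 40
x = Dx/D = -56/-8 = 7
y = Dy/D = 40/-8 = -5

x = 7, y = -5


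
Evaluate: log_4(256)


We need the exponent such that 4^? = 256
4^4 = 256
Therefore log_4(256) = 4

4


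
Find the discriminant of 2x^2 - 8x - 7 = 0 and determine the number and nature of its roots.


For ax^2 + bx + c = 0, discriminant D = b^2 - 4ac
Here a = 2, b = -8, c = -7
D = (-8)^2 - 4(2)(-7) = 64 + 56 = 120

D = 120 > 0 but not a perfect square
The equation has 2 distinct real irrational roots.

Discriminant = 120, 2 distinct real irrational roots


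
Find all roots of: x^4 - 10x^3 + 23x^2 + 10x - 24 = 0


Let p(x) = x^4 - 10x^3 + 23x^2 + 10x - 24. By the rational root theorem (leading coefficient 1), any rational root is an integer divisor of 24: try ±1, ±2, ... in turn.
Test x = 1: value = 0 ✓, so (x - 1) is a factor.
Synthetic division by (x - 1): bring down 1; 1(1) - 10 = -9; (-9)(1) + 23 = 14; 14(1) + 10 = 24; 24(1) - 24 = 0 → quotient x^3 - 9x^2 + 14x + 24, remainder 0.
Continue with the quotient x^3 - 9x^2 + 14x + 24 (candidates must divide 24; re-test x = 1 first in case it repeats).
Test x = 1: value = 30 ≠ 0.
Test x = -1: value = 0 ✓, so (x + 1) is a factor.
Synthetic division by (x + 1): bring down 1; 1(-1) - 9 = -10; (-10)(-1) + 14 = 24; 24(-1) + 24 = 0 → quotient x^2 - 10x + 24, remainder 0.
Solve the quadratic x^2 - 10x + 24 = 0: discriminant = (-10)^2 - 4(1)(24) = 100 - 96 = 4.
sqrt(4) = 2, so x = (10 ± 2)/2: x = 6 or x = 4.
Collecting all roots found:

x = -1, x = 1, x = 4, x = 6


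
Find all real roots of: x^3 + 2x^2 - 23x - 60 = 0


Let p(x) = x^3 + 2x^2 - 23x - 60. By the rational root theorem (leading coefficient 1), any rational root is an integer divisor of 60: try ±1, ±2, ... in turn.
Test x = 1: value = -80 ≠ 0.
Test x = -1: value = -36 ≠ 0.
Test x = 2: value = -90 ≠ 0.
Test x = -2: value = -14 ≠ 0.
Test x = 3: value = -84 ≠ 0.
Test x = -3: value = 0 ✓, so (x + 3) is a factor.
Synthetic division by (x + 3): bring down 1; 1(-3) + 2 = -1; (-1)(-3) - 23 = -20; (-20)(-3) - 60 = 0 → quotient x^2 - x - 20, remainder 0.
Solve the quadratic x^2 - x - 20 = 0: discriminant = (-1)^2 - 4(1)(-20) = 1 + 80 = 81.
sqrt(81) = 9, so x = (1 ± 9)/2: x = 5 or x = -4.

x = -4, x = -3, x = 5


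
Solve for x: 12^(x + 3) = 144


Express both sides with the same base.
144 = 12^2
Since the bases match, equate exponents: x + 3 = 2
So x = 2 - (3) = -1

x = -1


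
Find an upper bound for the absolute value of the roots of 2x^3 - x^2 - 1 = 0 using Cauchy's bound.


Cauchy's bound: all roots r satisfy |r| <= 1 + max(|a_i/a_n|) for i = 0,...,n-1
where a_n is the leading coefficient.

Coefficients: [2, -1, 0, -1]
Leading coefficient a_n = 2
Ratios |a_i/a_n|: 1/2, 0, 1/2
Maximum ratio: 1/2
Cauchy's bound: |r| <= 1 + 1/2 = 3/2

Upper bound = 3/2


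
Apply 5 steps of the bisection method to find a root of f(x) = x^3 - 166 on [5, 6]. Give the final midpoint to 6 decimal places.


f(x) = x^3 - 166
f(5) = -41 < 0
f(6) = 50 > 0

Step 1: midpoint = (5.000000 + 6.000000)/2 = 5.500000
  f(5.500000) = 0.375000
  f(mid) > 0, so root is in [5.000000, 5.500000]

Step 2: midpoint = (5.000000 + 5.500000)/2 = 5.250000
  f(5.250000) = -21.296875
  f(mid) < 0, so root is in [5.250000, 5.500000]

Step 3: midpoint = (5.250000 + 5.500000)/2 = 5.375000
  f(5.375000) = -10.712891
  f(mid) < 0, so root is in [5.375000, 5.500000]

Step 4: midpoint = (5.375000 + 5.500000)/2 = 5.437500
  f(5.437500) = -5.232666
  f(mid) < 0, so root is in [5.437500, 5.500000]

Step 5: midpoint = (5.437500 + 5.500000)/2 = 5.468750
  f(5.468750) = -2.444855
  f(mid) < 0, so root is in [5.468750, 5.500000]

midpoint = 5.468750


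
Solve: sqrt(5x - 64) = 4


Square both sides: 5x - 64 = 4^2 = 16
5x = 16 + 64 = 80
x = 16
Check: sqrt(5*16 - 64) = sqrt(16) = 4 ✓

x = 16


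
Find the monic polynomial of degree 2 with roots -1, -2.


A monic polynomial with roots -1, -2 is:
p(x) = (x + 1)(x + 2)
After multiplying by (x + 1): x + 1
After multiplying by (x + 2): x^2 + 3x + 2

x^2 + 3x + 2


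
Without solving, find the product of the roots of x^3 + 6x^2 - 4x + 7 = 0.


By Vieta's formulas for x^3 + bx^2 + cx + d = 0:
  r1 + r2 + r3 = -b/a = -6
  r1*r2 + r1*r3 + r2*r3 = c/a = -4
  r1*r2*r3 = -d/a = -7


Product = -7


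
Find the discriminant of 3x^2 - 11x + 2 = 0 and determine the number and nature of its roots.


For ax^2 + bx + c = 0, discriminant D = b^2 - 4ac
Here a = 3, b = -11, c = 2
D = (-11)^2 - 4(3)(2) = 121 - 24 = 97

D = 97 > 0 but not a perfect square
The equation has 2 distinct real irrational roots.

Discriminant = 97, 2 distinct real irrational roots


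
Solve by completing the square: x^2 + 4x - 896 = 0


Start: x^2 + 4x - 896 = 0
Move constant: x^2 + 4x = 896
Half of 4 is 2, squared is 4
Add 4 to both sides: x^2 + 4x + 4 = 900
(x + 2)^2 = 900
x + 2 = ±30
x = -2 + 30 = 28 or x = -2 - 30 = -32

x = -32, x = 28


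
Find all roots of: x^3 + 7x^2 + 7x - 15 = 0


Let p(x) = x^3 + 7x^2 + 7x - 15. By the rational root theorem (leading coefficient 1), any rational root is an integer divisor of 15: try ±1, ±2, ... in turn.
Test x = 1: value = 0 ✓, so (x - 1) is a factor.
Synthetic division by (x - 1): bring down 1; 1(1) + 7 = 8; 8(1) + 7 = 15; 15(1) - 15 = 0 → quotient x^2 + 8x + 15, remainder 0.
Solve the quadratic x^2 + 8x + 15 = 0: discriminant = 8^2 - 4(1)(15) = 64 - 60 = 4.
sqrt(4) = 2, so x = (-8 ± 2)/2: x = -3 or x = -5.
Collecting all roots found:

x = -5, x = -3, x = 1


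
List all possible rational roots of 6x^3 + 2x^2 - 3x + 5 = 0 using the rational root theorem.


Rational root theorem: possible roots are ±p/q where:
  p divides the constant term (5): p ∈ {1, 5}
  q divides the leading coefficient (6): q ∈ {1, 2, 3, 6}

All possible rational roots: -5, -5/2, -5/3, -1, -5/6, -1/2, -1/3, -1/6, 1/6, 1/3, 1/2, 5/6, 1, 5/3, 5/2, 5

-5, -5/2, -5/3, -1, -5/6, -1/2, -1/3, -1/6, 1/6, 1/3, 1/2, 5/6, 1, 5/3, 5/2, 5


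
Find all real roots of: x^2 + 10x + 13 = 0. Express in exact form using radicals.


Using the quadratic formula: x = (-b ± sqrt(b^2 - 4ac)) / (2a)
Here a = 1, b = 10, c = 13
Discriminant = b^2 - 4ac = 10^2 - 4(1)(13) = 100 - 52 = 48
Since discriminant = 48 > 0, there are two real roots.
x = (-10 ± 4*sqrt(3)) / 2
Simplifying: x = -5 ± 2*sqrt(3)
Numerically: x ≈ -1.5359 or x ≈ -8.4641

x = -5 + 2*sqrt(3) or x = -5 - 2*sqrt(3)


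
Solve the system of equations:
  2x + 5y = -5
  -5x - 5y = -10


Using Cramer's rule:
Determinant D = (2)(-5) - (-5)(5) = -10 + 25 = 15
Dx = (-5)(-5) - (-10)(5) = 25 + 50 = 75
Dy = (2)(-10) - (-5)(-5) = -20 - 25 = -45
x = Dx/D = 75/15 = 5
y = Dy/D = -45/15 = -3

x = 5, y = -3


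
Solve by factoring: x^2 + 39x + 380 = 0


We need two numbers that multiply to 380 and add to 39.
Those numbers are 19 and 20 (since 19 * 20 = 380 and 19 + 20 = 39).
So x^2 + 39x + 380 = (x + 19)(x + 20) = 0
Setting each factor to zero: x = -19 or x = -20

x = -20, x = -19


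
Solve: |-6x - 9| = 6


An absolute value equation |expr| = 6 gives two cases:
Case 1: -6x - 9 = 6
  -6x = 15, so x = -5/2
Case 2: -6x - 9 = -6
  -6x = 3, so x = -1/2

x = -5/2, x = -1/2


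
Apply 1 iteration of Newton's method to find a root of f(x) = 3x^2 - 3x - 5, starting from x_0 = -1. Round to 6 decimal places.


Newton's method: x_(n+1) = x_n - f(x_n)/f'(x_n)
f(x) = 3x^2 - 3x - 5
f'(x) = 6x - 3

Iteration 1:
  f(-1.000000) = 1.000000
  f'(-1.000000) = -9.000000
  x_1 = -1.000000 - (1.000000)/(-9.000000) = -0.888889

x_1 = -0.888889


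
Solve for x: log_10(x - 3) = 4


Convert to exponential form: x - 3 = 10^4 = 10000
x = 10000 + 3 = 10003
Check: log_10(10003 - 3) = log_10(10000) = log_10(10000) = 4 ✓

x = 10003


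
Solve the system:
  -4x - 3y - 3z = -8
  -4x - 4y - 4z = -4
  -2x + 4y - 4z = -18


Using Cramer's rule. Expand each determinant along the first row.
D  = (-4)*[(-4)*(-4) - (-4)*4] - (-3)*[(-4)*(-4) - (-4)*(-2)] + (-3)*[(-4)*4 - (-4)*(-2)]
  = (-4)*(32) - (-3)*(8) + (-3)*(-24) = -32
Dx = (-8)*[(-4)*(-4) - (-4)*4] - (-3)*[(-4)*(-4) - (-4)*(-18)] + (-3)*[(-4)*4 - (-4)*(-18)]
  = (-8)*(32) - (-3)*(-56) + (-3)*(-88) = -160
Dy = (-4)*[(-4)*(-4) - (-4)*(-18)] - (-8)*[(-4)*(-4) - (-4)*(-2)] + (-3)*[(-4)*(-18) - (-4)*(-2)]
  = (-4)*(-56) - (-8)*(8) + (-3)*(64) = 96
Dz = (-4)*[(-4)*(-18) - (-4)*4] - (-3)*[(-4)*(-18) - (-4)*(-2)] + (-8)*[(-4)*4 - (-4)*(-2)]
  = (-4)*(88) - (-3)*(64) + (-8)*(-24) = 32
x = Dx/D = -160/-32 = 5, y = Dy/D = 96/-32 = -3, z = Dz/D = 32/-32 = -1
Check eq1: (-4)(5) + (-3)(-3) + (-3)(-1) = -8 = -8 ✓
Check eq2: (-4)(5) + (-4)(-3) + (-4)(-1) = -4 = -4 ✓
Check eq3: (-2)(5) + (4)(-3) + (-4)(-1) = -18 = -18 ✓

x = 5, y = -3, z = -1


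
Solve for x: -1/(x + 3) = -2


Multiply both sides by (x + 3): -1 = -2(x + 3)
Distribute: -1 = -2x - 6
-2x = -1 + 6 = 5
x = -5/2

x = -5/2


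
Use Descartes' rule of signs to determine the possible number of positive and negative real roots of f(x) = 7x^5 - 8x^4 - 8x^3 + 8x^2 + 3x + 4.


Descartes' rule of signs:

For positive roots, count sign changes in f(x) = 7x^5 - 8x^4 - 8x^3 + 8x^2 + 3x + 4:
Signs of coefficients: +, -, -, +, +, +
Number of sign changes: 2
Possible positive real roots: 2, 0

For negative roots, examine f(-x) = -7x^5 - 8x^4 + 8x^3 + 8x^2 - 3x + 4:
Signs of coefficients: -, -, +, +, -, +
Number of sign changes: 3
Possible negative real roots: 3, 1

Positive roots: 2 or 0; Negative roots: 3 or 1


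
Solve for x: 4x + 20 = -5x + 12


Starting with: 4x + 20 = -5x + 12
Move all x terms to left: (4 + 5)x = 12 - 20
Simplify: 9x = -8
Divide both sides by 9: x = -8/9

x = -8/9


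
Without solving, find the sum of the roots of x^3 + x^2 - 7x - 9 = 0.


By Vieta's formulas for x^3 + bx^2 + cx + d = 0:
  r1 + r2 + r3 = -b/a = -1
  r1*r2 + r1*r3 + r2*r3 = c/a = -7
  r1*r2*r3 = -d/a = 9


Sum = -1


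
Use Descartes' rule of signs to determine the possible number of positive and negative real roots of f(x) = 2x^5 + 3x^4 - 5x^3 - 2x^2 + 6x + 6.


Descartes' rule of signs:

For positive roots, count sign changes in f(x) = 2x^5 + 3x^4 - 5x^3 - 2x^2 + 6x + 6:
Signs of coefficients: +, +, -, -, +, +
Number of sign changes: 2
Possible positive real roots: 2, 0

For negative roots, examine f(-x) = -2x^5 + 3x^4 + 5x^3 - 2x^2 - 6x + 6:
Signs of coefficients: -, +, +, -, -, +
Number of sign changes: 3
Possible negative real roots: 3, 1

Positive roots: 2 or 0; Negative roots: 3 or 1


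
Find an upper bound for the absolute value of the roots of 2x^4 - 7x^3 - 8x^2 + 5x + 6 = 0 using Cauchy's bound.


Cauchy's bound: all roots r satisfy |r| <= 1 + max(|a_i/a_n|) for i = 0,...,n-1
where a_n is the leading coefficient.

Coefficients: [2, -7, -8, 5, 6]
Leading coefficient a_n = 2
Ratios |a_i/a_n|: 7/2, 4, 5/2, 3
Maximum ratio: 4
Cauchy's bound: |r| <= 1 + 4 = 5

Upper bound = 5


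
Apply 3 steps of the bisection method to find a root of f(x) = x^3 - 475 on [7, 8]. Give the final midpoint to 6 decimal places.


f(x) = x^3 - 475
f(7) = -132 < 0
f(8) = 37 > 0

Step 1: midpoint = (7.000000 + 8.000000)/2 = 7.500000
  f(7.500000) = -53.125000
  f(mid) < 0, so root is in [7.500000, 8.000000]

Step 2: midpoint = (7.500000 + 8.000000)/2 = 7.750000
  f(7.750000) = -9.515625
  f(mid) < 0, so root is in [7.750000, 8.000000]

Step 3: midpoint = (7.750000 + 8.000000)/2 = 7.875000
  f(7.875000) = 13.373047
  f(mid) > 0, so root is in [7.750000, 7.875000]

midpoint = 7.875000
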